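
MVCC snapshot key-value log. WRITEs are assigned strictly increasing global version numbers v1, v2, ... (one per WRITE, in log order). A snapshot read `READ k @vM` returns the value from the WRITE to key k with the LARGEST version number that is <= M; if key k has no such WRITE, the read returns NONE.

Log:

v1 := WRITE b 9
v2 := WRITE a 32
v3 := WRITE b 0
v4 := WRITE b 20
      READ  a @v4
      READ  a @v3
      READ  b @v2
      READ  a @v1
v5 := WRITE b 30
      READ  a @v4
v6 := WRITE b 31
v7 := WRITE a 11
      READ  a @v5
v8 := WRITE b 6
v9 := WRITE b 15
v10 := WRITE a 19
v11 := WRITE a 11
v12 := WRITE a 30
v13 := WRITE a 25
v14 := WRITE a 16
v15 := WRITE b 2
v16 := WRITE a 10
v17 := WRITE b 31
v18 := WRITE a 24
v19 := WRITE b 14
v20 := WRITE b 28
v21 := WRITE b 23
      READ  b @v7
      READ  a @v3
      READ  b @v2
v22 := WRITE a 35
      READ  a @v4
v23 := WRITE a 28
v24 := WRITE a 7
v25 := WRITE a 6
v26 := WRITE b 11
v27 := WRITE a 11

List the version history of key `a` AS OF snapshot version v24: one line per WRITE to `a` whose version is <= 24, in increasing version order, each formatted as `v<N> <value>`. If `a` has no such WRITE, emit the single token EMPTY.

Scan writes for key=a with version <= 24:
  v1 WRITE b 9 -> skip
  v2 WRITE a 32 -> keep
  v3 WRITE b 0 -> skip
  v4 WRITE b 20 -> skip
  v5 WRITE b 30 -> skip
  v6 WRITE b 31 -> skip
  v7 WRITE a 11 -> keep
  v8 WRITE b 6 -> skip
  v9 WRITE b 15 -> skip
  v10 WRITE a 19 -> keep
  v11 WRITE a 11 -> keep
  v12 WRITE a 30 -> keep
  v13 WRITE a 25 -> keep
  v14 WRITE a 16 -> keep
  v15 WRITE b 2 -> skip
  v16 WRITE a 10 -> keep
  v17 WRITE b 31 -> skip
  v18 WRITE a 24 -> keep
  v19 WRITE b 14 -> skip
  v20 WRITE b 28 -> skip
  v21 WRITE b 23 -> skip
  v22 WRITE a 35 -> keep
  v23 WRITE a 28 -> keep
  v24 WRITE a 7 -> keep
  v25 WRITE a 6 -> drop (> snap)
  v26 WRITE b 11 -> skip
  v27 WRITE a 11 -> drop (> snap)
Collected: [(2, 32), (7, 11), (10, 19), (11, 11), (12, 30), (13, 25), (14, 16), (16, 10), (18, 24), (22, 35), (23, 28), (24, 7)]

Answer: v2 32
v7 11
v10 19
v11 11
v12 30
v13 25
v14 16
v16 10
v18 24
v22 35
v23 28
v24 7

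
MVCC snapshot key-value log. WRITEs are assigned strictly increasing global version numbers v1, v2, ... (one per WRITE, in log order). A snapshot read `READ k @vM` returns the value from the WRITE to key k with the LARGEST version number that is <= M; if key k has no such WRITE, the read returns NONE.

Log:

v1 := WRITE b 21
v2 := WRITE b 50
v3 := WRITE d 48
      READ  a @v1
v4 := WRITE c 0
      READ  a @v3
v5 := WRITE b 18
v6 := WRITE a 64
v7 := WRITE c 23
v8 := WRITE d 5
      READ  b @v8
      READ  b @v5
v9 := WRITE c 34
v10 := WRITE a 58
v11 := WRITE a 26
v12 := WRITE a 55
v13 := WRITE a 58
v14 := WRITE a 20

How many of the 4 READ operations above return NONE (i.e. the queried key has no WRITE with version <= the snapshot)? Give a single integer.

v1: WRITE b=21  (b history now [(1, 21)])
v2: WRITE b=50  (b history now [(1, 21), (2, 50)])
v3: WRITE d=48  (d history now [(3, 48)])
READ a @v1: history=[] -> no version <= 1 -> NONE
v4: WRITE c=0  (c history now [(4, 0)])
READ a @v3: history=[] -> no version <= 3 -> NONE
v5: WRITE b=18  (b history now [(1, 21), (2, 50), (5, 18)])
v6: WRITE a=64  (a history now [(6, 64)])
v7: WRITE c=23  (c history now [(4, 0), (7, 23)])
v8: WRITE d=5  (d history now [(3, 48), (8, 5)])
READ b @v8: history=[(1, 21), (2, 50), (5, 18)] -> pick v5 -> 18
READ b @v5: history=[(1, 21), (2, 50), (5, 18)] -> pick v5 -> 18
v9: WRITE c=34  (c history now [(4, 0), (7, 23), (9, 34)])
v10: WRITE a=58  (a history now [(6, 64), (10, 58)])
v11: WRITE a=26  (a history now [(6, 64), (10, 58), (11, 26)])
v12: WRITE a=55  (a history now [(6, 64), (10, 58), (11, 26), (12, 55)])
v13: WRITE a=58  (a history now [(6, 64), (10, 58), (11, 26), (12, 55), (13, 58)])
v14: WRITE a=20  (a history now [(6, 64), (10, 58), (11, 26), (12, 55), (13, 58), (14, 20)])
Read results in order: ['NONE', 'NONE', '18', '18']
NONE count = 2

Answer: 2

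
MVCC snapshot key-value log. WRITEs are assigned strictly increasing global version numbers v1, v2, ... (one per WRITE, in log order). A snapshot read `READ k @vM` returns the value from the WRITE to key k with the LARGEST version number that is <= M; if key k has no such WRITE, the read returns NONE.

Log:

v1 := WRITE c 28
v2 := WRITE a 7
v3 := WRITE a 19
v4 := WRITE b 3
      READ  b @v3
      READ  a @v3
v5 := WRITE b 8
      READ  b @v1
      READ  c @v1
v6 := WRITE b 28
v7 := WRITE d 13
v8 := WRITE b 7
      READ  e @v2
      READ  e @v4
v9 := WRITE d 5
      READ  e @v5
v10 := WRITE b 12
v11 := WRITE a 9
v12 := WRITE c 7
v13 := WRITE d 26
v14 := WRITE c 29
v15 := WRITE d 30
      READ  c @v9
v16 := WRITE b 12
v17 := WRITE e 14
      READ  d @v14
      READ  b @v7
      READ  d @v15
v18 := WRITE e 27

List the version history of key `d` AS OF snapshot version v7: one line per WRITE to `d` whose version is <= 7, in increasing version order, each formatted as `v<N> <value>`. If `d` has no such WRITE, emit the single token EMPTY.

Scan writes for key=d with version <= 7:
  v1 WRITE c 28 -> skip
  v2 WRITE a 7 -> skip
  v3 WRITE a 19 -> skip
  v4 WRITE b 3 -> skip
  v5 WRITE b 8 -> skip
  v6 WRITE b 28 -> skip
  v7 WRITE d 13 -> keep
  v8 WRITE b 7 -> skip
  v9 WRITE d 5 -> drop (> snap)
  v10 WRITE b 12 -> skip
  v11 WRITE a 9 -> skip
  v12 WRITE c 7 -> skip
  v13 WRITE d 26 -> drop (> snap)
  v14 WRITE c 29 -> skip
  v15 WRITE d 30 -> drop (> snap)
  v16 WRITE b 12 -> skip
  v17 WRITE e 14 -> skip
  v18 WRITE e 27 -> skip
Collected: [(7, 13)]

Answer: v7 13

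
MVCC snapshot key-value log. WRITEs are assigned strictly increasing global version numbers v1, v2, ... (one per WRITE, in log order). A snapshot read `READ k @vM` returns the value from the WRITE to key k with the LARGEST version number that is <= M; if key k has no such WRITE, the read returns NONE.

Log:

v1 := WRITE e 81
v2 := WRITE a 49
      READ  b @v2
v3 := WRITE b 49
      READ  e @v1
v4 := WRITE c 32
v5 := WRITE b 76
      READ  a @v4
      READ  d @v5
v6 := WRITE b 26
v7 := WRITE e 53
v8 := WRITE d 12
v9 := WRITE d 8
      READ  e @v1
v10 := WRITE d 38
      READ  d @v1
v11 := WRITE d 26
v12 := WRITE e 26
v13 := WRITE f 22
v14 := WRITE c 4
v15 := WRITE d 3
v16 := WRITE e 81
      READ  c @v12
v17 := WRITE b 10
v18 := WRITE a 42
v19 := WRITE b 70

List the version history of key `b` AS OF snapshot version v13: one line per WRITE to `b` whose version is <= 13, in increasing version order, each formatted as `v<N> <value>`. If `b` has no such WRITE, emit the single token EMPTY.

Answer: v3 49
v5 76
v6 26

Derivation:
Scan writes for key=b with version <= 13:
  v1 WRITE e 81 -> skip
  v2 WRITE a 49 -> skip
  v3 WRITE b 49 -> keep
  v4 WRITE c 32 -> skip
  v5 WRITE b 76 -> keep
  v6 WRITE b 26 -> keep
  v7 WRITE e 53 -> skip
  v8 WRITE d 12 -> skip
  v9 WRITE d 8 -> skip
  v10 WRITE d 38 -> skip
  v11 WRITE d 26 -> skip
  v12 WRITE e 26 -> skip
  v13 WRITE f 22 -> skip
  v14 WRITE c 4 -> skip
  v15 WRITE d 3 -> skip
  v16 WRITE e 81 -> skip
  v17 WRITE b 10 -> drop (> snap)
  v18 WRITE a 42 -> skip
  v19 WRITE b 70 -> drop (> snap)
Collected: [(3, 49), (5, 76), (6, 26)]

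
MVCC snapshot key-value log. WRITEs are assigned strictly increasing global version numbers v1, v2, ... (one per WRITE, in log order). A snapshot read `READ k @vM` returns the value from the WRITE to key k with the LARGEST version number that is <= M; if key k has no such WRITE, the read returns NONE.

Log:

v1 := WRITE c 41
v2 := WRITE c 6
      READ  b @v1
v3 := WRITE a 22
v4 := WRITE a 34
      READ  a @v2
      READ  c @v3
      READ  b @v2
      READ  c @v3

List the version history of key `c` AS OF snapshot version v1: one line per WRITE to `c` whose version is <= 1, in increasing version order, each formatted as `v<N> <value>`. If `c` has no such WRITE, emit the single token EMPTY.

Scan writes for key=c with version <= 1:
  v1 WRITE c 41 -> keep
  v2 WRITE c 6 -> drop (> snap)
  v3 WRITE a 22 -> skip
  v4 WRITE a 34 -> skip
Collected: [(1, 41)]

Answer: v1 41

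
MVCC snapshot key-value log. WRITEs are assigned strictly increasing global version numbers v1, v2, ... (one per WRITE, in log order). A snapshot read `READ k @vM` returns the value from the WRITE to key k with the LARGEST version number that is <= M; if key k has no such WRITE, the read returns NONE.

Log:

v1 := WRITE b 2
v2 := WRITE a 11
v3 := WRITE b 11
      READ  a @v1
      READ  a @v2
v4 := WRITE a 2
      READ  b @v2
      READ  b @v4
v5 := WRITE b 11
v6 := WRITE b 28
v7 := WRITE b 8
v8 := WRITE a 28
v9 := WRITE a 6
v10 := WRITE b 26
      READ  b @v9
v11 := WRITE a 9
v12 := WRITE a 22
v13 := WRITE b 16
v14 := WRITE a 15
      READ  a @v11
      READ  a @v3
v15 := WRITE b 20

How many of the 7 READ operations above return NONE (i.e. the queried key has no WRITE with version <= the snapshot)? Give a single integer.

Answer: 1

Derivation:
v1: WRITE b=2  (b history now [(1, 2)])
v2: WRITE a=11  (a history now [(2, 11)])
v3: WRITE b=11  (b history now [(1, 2), (3, 11)])
READ a @v1: history=[(2, 11)] -> no version <= 1 -> NONE
READ a @v2: history=[(2, 11)] -> pick v2 -> 11
v4: WRITE a=2  (a history now [(2, 11), (4, 2)])
READ b @v2: history=[(1, 2), (3, 11)] -> pick v1 -> 2
READ b @v4: history=[(1, 2), (3, 11)] -> pick v3 -> 11
v5: WRITE b=11  (b history now [(1, 2), (3, 11), (5, 11)])
v6: WRITE b=28  (b history now [(1, 2), (3, 11), (5, 11), (6, 28)])
v7: WRITE b=8  (b history now [(1, 2), (3, 11), (5, 11), (6, 28), (7, 8)])
v8: WRITE a=28  (a history now [(2, 11), (4, 2), (8, 28)])
v9: WRITE a=6  (a history now [(2, 11), (4, 2), (8, 28), (9, 6)])
v10: WRITE b=26  (b history now [(1, 2), (3, 11), (5, 11), (6, 28), (7, 8), (10, 26)])
READ b @v9: history=[(1, 2), (3, 11), (5, 11), (6, 28), (7, 8), (10, 26)] -> pick v7 -> 8
v11: WRITE a=9  (a history now [(2, 11), (4, 2), (8, 28), (9, 6), (11, 9)])
v12: WRITE a=22  (a history now [(2, 11), (4, 2), (8, 28), (9, 6), (11, 9), (12, 22)])
v13: WRITE b=16  (b history now [(1, 2), (3, 11), (5, 11), (6, 28), (7, 8), (10, 26), (13, 16)])
v14: WRITE a=15  (a history now [(2, 11), (4, 2), (8, 28), (9, 6), (11, 9), (12, 22), (14, 15)])
READ a @v11: history=[(2, 11), (4, 2), (8, 28), (9, 6), (11, 9), (12, 22), (14, 15)] -> pick v11 -> 9
READ a @v3: history=[(2, 11), (4, 2), (8, 28), (9, 6), (11, 9), (12, 22), (14, 15)] -> pick v2 -> 11
v15: WRITE b=20  (b history now [(1, 2), (3, 11), (5, 11), (6, 28), (7, 8), (10, 26), (13, 16), (15, 20)])
Read results in order: ['NONE', '11', '2', '11', '8', '9', '11']
NONE count = 1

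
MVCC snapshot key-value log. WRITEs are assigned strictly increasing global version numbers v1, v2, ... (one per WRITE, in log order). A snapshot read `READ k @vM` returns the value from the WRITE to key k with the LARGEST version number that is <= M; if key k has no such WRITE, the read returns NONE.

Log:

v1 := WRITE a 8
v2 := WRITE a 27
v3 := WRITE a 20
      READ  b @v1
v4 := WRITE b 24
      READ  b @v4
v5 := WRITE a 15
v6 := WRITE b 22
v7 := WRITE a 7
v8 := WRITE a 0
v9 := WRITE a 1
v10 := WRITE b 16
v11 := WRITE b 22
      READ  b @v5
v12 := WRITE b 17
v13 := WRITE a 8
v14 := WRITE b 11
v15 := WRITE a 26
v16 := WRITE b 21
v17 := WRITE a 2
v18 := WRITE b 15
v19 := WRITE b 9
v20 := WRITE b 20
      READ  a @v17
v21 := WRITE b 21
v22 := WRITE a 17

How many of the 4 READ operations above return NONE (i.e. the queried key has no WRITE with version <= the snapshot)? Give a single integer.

Answer: 1

Derivation:
v1: WRITE a=8  (a history now [(1, 8)])
v2: WRITE a=27  (a history now [(1, 8), (2, 27)])
v3: WRITE a=20  (a history now [(1, 8), (2, 27), (3, 20)])
READ b @v1: history=[] -> no version <= 1 -> NONE
v4: WRITE b=24  (b history now [(4, 24)])
READ b @v4: history=[(4, 24)] -> pick v4 -> 24
v5: WRITE a=15  (a history now [(1, 8), (2, 27), (3, 20), (5, 15)])
v6: WRITE b=22  (b history now [(4, 24), (6, 22)])
v7: WRITE a=7  (a history now [(1, 8), (2, 27), (3, 20), (5, 15), (7, 7)])
v8: WRITE a=0  (a history now [(1, 8), (2, 27), (3, 20), (5, 15), (7, 7), (8, 0)])
v9: WRITE a=1  (a history now [(1, 8), (2, 27), (3, 20), (5, 15), (7, 7), (8, 0), (9, 1)])
v10: WRITE b=16  (b history now [(4, 24), (6, 22), (10, 16)])
v11: WRITE b=22  (b history now [(4, 24), (6, 22), (10, 16), (11, 22)])
READ b @v5: history=[(4, 24), (6, 22), (10, 16), (11, 22)] -> pick v4 -> 24
v12: WRITE b=17  (b history now [(4, 24), (6, 22), (10, 16), (11, 22), (12, 17)])
v13: WRITE a=8  (a history now [(1, 8), (2, 27), (3, 20), (5, 15), (7, 7), (8, 0), (9, 1), (13, 8)])
v14: WRITE b=11  (b history now [(4, 24), (6, 22), (10, 16), (11, 22), (12, 17), (14, 11)])
v15: WRITE a=26  (a history now [(1, 8), (2, 27), (3, 20), (5, 15), (7, 7), (8, 0), (9, 1), (13, 8), (15, 26)])
v16: WRITE b=21  (b history now [(4, 24), (6, 22), (10, 16), (11, 22), (12, 17), (14, 11), (16, 21)])
v17: WRITE a=2  (a history now [(1, 8), (2, 27), (3, 20), (5, 15), (7, 7), (8, 0), (9, 1), (13, 8), (15, 26), (17, 2)])
v18: WRITE b=15  (b history now [(4, 24), (6, 22), (10, 16), (11, 22), (12, 17), (14, 11), (16, 21), (18, 15)])
v19: WRITE b=9  (b history now [(4, 24), (6, 22), (10, 16), (11, 22), (12, 17), (14, 11), (16, 21), (18, 15), (19, 9)])
v20: WRITE b=20  (b history now [(4, 24), (6, 22), (10, 16), (11, 22), (12, 17), (14, 11), (16, 21), (18, 15), (19, 9), (20, 20)])
READ a @v17: history=[(1, 8), (2, 27), (3, 20), (5, 15), (7, 7), (8, 0), (9, 1), (13, 8), (15, 26), (17, 2)] -> pick v17 -> 2
v21: WRITE b=21  (b history now [(4, 24), (6, 22), (10, 16), (11, 22), (12, 17), (14, 11), (16, 21), (18, 15), (19, 9), (20, 20), (21, 21)])
v22: WRITE a=17  (a history now [(1, 8), (2, 27), (3, 20), (5, 15), (7, 7), (8, 0), (9, 1), (13, 8), (15, 26), (17, 2), (22, 17)])
Read results in order: ['NONE', '24', '24', '2']
NONE count = 1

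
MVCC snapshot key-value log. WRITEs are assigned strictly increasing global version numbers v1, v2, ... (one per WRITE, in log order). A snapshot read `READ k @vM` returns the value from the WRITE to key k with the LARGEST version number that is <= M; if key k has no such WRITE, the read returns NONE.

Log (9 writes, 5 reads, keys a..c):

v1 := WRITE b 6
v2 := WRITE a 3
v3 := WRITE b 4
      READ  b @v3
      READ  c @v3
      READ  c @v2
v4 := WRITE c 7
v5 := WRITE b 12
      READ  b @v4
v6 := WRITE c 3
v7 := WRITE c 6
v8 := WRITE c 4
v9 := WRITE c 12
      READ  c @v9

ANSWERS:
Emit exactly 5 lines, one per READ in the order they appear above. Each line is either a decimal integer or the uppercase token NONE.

Answer: 4
NONE
NONE
4
12

Derivation:
v1: WRITE b=6  (b history now [(1, 6)])
v2: WRITE a=3  (a history now [(2, 3)])
v3: WRITE b=4  (b history now [(1, 6), (3, 4)])
READ b @v3: history=[(1, 6), (3, 4)] -> pick v3 -> 4
READ c @v3: history=[] -> no version <= 3 -> NONE
READ c @v2: history=[] -> no version <= 2 -> NONE
v4: WRITE c=7  (c history now [(4, 7)])
v5: WRITE b=12  (b history now [(1, 6), (3, 4), (5, 12)])
READ b @v4: history=[(1, 6), (3, 4), (5, 12)] -> pick v3 -> 4
v6: WRITE c=3  (c history now [(4, 7), (6, 3)])
v7: WRITE c=6  (c history now [(4, 7), (6, 3), (7, 6)])
v8: WRITE c=4  (c history now [(4, 7), (6, 3), (7, 6), (8, 4)])
v9: WRITE c=12  (c history now [(4, 7), (6, 3), (7, 6), (8, 4), (9, 12)])
READ c @v9: history=[(4, 7), (6, 3), (7, 6), (8, 4), (9, 12)] -> pick v9 -> 12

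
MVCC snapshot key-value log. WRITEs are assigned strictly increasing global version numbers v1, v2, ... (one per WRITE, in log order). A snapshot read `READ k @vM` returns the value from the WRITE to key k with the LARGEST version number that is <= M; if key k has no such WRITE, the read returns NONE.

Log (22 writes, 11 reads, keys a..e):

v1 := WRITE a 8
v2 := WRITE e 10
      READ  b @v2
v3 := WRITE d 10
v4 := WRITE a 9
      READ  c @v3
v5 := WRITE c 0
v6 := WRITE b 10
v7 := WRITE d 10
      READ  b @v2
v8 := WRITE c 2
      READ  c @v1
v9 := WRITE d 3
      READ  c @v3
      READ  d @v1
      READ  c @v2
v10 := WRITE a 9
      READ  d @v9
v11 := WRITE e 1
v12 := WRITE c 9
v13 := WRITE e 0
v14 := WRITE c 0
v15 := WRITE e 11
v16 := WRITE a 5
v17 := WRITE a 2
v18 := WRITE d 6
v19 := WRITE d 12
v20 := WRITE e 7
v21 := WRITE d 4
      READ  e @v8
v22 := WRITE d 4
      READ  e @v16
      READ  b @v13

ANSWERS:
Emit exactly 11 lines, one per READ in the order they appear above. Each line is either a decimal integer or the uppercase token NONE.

Answer: NONE
NONE
NONE
NONE
NONE
NONE
NONE
3
10
11
10

Derivation:
v1: WRITE a=8  (a history now [(1, 8)])
v2: WRITE e=10  (e history now [(2, 10)])
READ b @v2: history=[] -> no version <= 2 -> NONE
v3: WRITE d=10  (d history now [(3, 10)])
v4: WRITE a=9  (a history now [(1, 8), (4, 9)])
READ c @v3: history=[] -> no version <= 3 -> NONE
v5: WRITE c=0  (c history now [(5, 0)])
v6: WRITE b=10  (b history now [(6, 10)])
v7: WRITE d=10  (d history now [(3, 10), (7, 10)])
READ b @v2: history=[(6, 10)] -> no version <= 2 -> NONE
v8: WRITE c=2  (c history now [(5, 0), (8, 2)])
READ c @v1: history=[(5, 0), (8, 2)] -> no version <= 1 -> NONE
v9: WRITE d=3  (d history now [(3, 10), (7, 10), (9, 3)])
READ c @v3: history=[(5, 0), (8, 2)] -> no version <= 3 -> NONE
READ d @v1: history=[(3, 10), (7, 10), (9, 3)] -> no version <= 1 -> NONE
READ c @v2: history=[(5, 0), (8, 2)] -> no version <= 2 -> NONE
v10: WRITE a=9  (a history now [(1, 8), (4, 9), (10, 9)])
READ d @v9: history=[(3, 10), (7, 10), (9, 3)] -> pick v9 -> 3
v11: WRITE e=1  (e history now [(2, 10), (11, 1)])
v12: WRITE c=9  (c history now [(5, 0), (8, 2), (12, 9)])
v13: WRITE e=0  (e history now [(2, 10), (11, 1), (13, 0)])
v14: WRITE c=0  (c history now [(5, 0), (8, 2), (12, 9), (14, 0)])
v15: WRITE e=11  (e history now [(2, 10), (11, 1), (13, 0), (15, 11)])
v16: WRITE a=5  (a history now [(1, 8), (4, 9), (10, 9), (16, 5)])
v17: WRITE a=2  (a history now [(1, 8), (4, 9), (10, 9), (16, 5), (17, 2)])
v18: WRITE d=6  (d history now [(3, 10), (7, 10), (9, 3), (18, 6)])
v19: WRITE d=12  (d history now [(3, 10), (7, 10), (9, 3), (18, 6), (19, 12)])
v20: WRITE e=7  (e history now [(2, 10), (11, 1), (13, 0), (15, 11), (20, 7)])
v21: WRITE d=4  (d history now [(3, 10), (7, 10), (9, 3), (18, 6), (19, 12), (21, 4)])
READ e @v8: history=[(2, 10), (11, 1), (13, 0), (15, 11), (20, 7)] -> pick v2 -> 10
v22: WRITE d=4  (d history now [(3, 10), (7, 10), (9, 3), (18, 6), (19, 12), (21, 4), (22, 4)])
READ e @v16: history=[(2, 10), (11, 1), (13, 0), (15, 11), (20, 7)] -> pick v15 -> 11
READ b @v13: history=[(6, 10)] -> pick v6 -> 10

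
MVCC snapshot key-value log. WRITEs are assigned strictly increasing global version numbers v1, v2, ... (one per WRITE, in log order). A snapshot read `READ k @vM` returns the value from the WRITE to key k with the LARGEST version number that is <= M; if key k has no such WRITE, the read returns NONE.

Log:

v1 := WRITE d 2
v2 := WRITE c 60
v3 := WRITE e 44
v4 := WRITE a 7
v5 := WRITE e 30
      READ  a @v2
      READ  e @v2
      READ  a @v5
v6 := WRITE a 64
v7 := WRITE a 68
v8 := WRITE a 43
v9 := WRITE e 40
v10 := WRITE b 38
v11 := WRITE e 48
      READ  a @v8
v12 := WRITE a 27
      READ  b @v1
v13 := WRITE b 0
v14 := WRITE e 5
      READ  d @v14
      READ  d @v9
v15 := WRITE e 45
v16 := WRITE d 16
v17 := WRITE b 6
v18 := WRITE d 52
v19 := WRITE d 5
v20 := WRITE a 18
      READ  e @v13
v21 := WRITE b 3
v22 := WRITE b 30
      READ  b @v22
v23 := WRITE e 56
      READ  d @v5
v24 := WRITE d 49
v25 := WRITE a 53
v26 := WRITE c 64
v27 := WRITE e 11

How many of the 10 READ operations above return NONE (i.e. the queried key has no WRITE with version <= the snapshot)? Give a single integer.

v1: WRITE d=2  (d history now [(1, 2)])
v2: WRITE c=60  (c history now [(2, 60)])
v3: WRITE e=44  (e history now [(3, 44)])
v4: WRITE a=7  (a history now [(4, 7)])
v5: WRITE e=30  (e history now [(3, 44), (5, 30)])
READ a @v2: history=[(4, 7)] -> no version <= 2 -> NONE
READ e @v2: history=[(3, 44), (5, 30)] -> no version <= 2 -> NONE
READ a @v5: history=[(4, 7)] -> pick v4 -> 7
v6: WRITE a=64  (a history now [(4, 7), (6, 64)])
v7: WRITE a=68  (a history now [(4, 7), (6, 64), (7, 68)])
v8: WRITE a=43  (a history now [(4, 7), (6, 64), (7, 68), (8, 43)])
v9: WRITE e=40  (e history now [(3, 44), (5, 30), (9, 40)])
v10: WRITE b=38  (b history now [(10, 38)])
v11: WRITE e=48  (e history now [(3, 44), (5, 30), (9, 40), (11, 48)])
READ a @v8: history=[(4, 7), (6, 64), (7, 68), (8, 43)] -> pick v8 -> 43
v12: WRITE a=27  (a history now [(4, 7), (6, 64), (7, 68), (8, 43), (12, 27)])
READ b @v1: history=[(10, 38)] -> no version <= 1 -> NONE
v13: WRITE b=0  (b history now [(10, 38), (13, 0)])
v14: WRITE e=5  (e history now [(3, 44), (5, 30), (9, 40), (11, 48), (14, 5)])
READ d @v14: history=[(1, 2)] -> pick v1 -> 2
READ d @v9: history=[(1, 2)] -> pick v1 -> 2
v15: WRITE e=45  (e history now [(3, 44), (5, 30), (9, 40), (11, 48), (14, 5), (15, 45)])
v16: WRITE d=16  (d history now [(1, 2), (16, 16)])
v17: WRITE b=6  (b history now [(10, 38), (13, 0), (17, 6)])
v18: WRITE d=52  (d history now [(1, 2), (16, 16), (18, 52)])
v19: WRITE d=5  (d history now [(1, 2), (16, 16), (18, 52), (19, 5)])
v20: WRITE a=18  (a history now [(4, 7), (6, 64), (7, 68), (8, 43), (12, 27), (20, 18)])
READ e @v13: history=[(3, 44), (5, 30), (9, 40), (11, 48), (14, 5), (15, 45)] -> pick v11 -> 48
v21: WRITE b=3  (b history now [(10, 38), (13, 0), (17, 6), (21, 3)])
v22: WRITE b=30  (b history now [(10, 38), (13, 0), (17, 6), (21, 3), (22, 30)])
READ b @v22: history=[(10, 38), (13, 0), (17, 6), (21, 3), (22, 30)] -> pick v22 -> 30
v23: WRITE e=56  (e history now [(3, 44), (5, 30), (9, 40), (11, 48), (14, 5), (15, 45), (23, 56)])
READ d @v5: history=[(1, 2), (16, 16), (18, 52), (19, 5)] -> pick v1 -> 2
v24: WRITE d=49  (d history now [(1, 2), (16, 16), (18, 52), (19, 5), (24, 49)])
v25: WRITE a=53  (a history now [(4, 7), (6, 64), (7, 68), (8, 43), (12, 27), (20, 18), (25, 53)])
v26: WRITE c=64  (c history now [(2, 60), (26, 64)])
v27: WRITE e=11  (e history now [(3, 44), (5, 30), (9, 40), (11, 48), (14, 5), (15, 45), (23, 56), (27, 11)])
Read results in order: ['NONE', 'NONE', '7', '43', 'NONE', '2', '2', '48', '30', '2']
NONE count = 3

Answer: 3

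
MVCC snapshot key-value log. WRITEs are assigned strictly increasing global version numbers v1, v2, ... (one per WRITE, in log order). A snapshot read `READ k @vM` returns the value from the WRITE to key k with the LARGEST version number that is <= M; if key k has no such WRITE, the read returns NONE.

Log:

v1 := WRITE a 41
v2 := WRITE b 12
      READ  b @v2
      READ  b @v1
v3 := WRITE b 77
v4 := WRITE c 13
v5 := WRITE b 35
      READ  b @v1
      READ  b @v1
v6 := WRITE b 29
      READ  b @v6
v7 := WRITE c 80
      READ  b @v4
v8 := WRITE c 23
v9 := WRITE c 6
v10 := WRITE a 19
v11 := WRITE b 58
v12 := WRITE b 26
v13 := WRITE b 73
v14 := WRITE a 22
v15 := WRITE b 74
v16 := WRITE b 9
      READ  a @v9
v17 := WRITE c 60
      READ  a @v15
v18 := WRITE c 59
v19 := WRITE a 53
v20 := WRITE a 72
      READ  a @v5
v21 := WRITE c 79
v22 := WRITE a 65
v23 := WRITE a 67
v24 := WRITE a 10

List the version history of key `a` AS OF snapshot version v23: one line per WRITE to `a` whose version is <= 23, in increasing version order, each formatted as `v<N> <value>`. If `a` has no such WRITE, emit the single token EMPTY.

Answer: v1 41
v10 19
v14 22
v19 53
v20 72
v22 65
v23 67

Derivation:
Scan writes for key=a with version <= 23:
  v1 WRITE a 41 -> keep
  v2 WRITE b 12 -> skip
  v3 WRITE b 77 -> skip
  v4 WRITE c 13 -> skip
  v5 WRITE b 35 -> skip
  v6 WRITE b 29 -> skip
  v7 WRITE c 80 -> skip
  v8 WRITE c 23 -> skip
  v9 WRITE c 6 -> skip
  v10 WRITE a 19 -> keep
  v11 WRITE b 58 -> skip
  v12 WRITE b 26 -> skip
  v13 WRITE b 73 -> skip
  v14 WRITE a 22 -> keep
  v15 WRITE b 74 -> skip
  v16 WRITE b 9 -> skip
  v17 WRITE c 60 -> skip
  v18 WRITE c 59 -> skip
  v19 WRITE a 53 -> keep
  v20 WRITE a 72 -> keep
  v21 WRITE c 79 -> skip
  v22 WRITE a 65 -> keep
  v23 WRITE a 67 -> keep
  v24 WRITE a 10 -> drop (> snap)
Collected: [(1, 41), (10, 19), (14, 22), (19, 53), (20, 72), (22, 65), (23, 67)]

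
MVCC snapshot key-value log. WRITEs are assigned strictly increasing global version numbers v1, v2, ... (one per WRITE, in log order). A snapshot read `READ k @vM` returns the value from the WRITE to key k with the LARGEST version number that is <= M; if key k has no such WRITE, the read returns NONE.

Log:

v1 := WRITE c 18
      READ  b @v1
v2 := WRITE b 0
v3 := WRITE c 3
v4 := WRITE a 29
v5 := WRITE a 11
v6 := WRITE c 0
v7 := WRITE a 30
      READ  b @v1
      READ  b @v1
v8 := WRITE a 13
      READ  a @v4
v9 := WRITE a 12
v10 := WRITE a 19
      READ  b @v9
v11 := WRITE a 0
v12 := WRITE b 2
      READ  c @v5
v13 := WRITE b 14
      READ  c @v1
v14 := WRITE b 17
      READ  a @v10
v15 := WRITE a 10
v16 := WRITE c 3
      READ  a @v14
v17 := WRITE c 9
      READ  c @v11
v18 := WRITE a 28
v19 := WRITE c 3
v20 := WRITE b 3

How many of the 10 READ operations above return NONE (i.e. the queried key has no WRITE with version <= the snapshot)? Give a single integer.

v1: WRITE c=18  (c history now [(1, 18)])
READ b @v1: history=[] -> no version <= 1 -> NONE
v2: WRITE b=0  (b history now [(2, 0)])
v3: WRITE c=3  (c history now [(1, 18), (3, 3)])
v4: WRITE a=29  (a history now [(4, 29)])
v5: WRITE a=11  (a history now [(4, 29), (5, 11)])
v6: WRITE c=0  (c history now [(1, 18), (3, 3), (6, 0)])
v7: WRITE a=30  (a history now [(4, 29), (5, 11), (7, 30)])
READ b @v1: history=[(2, 0)] -> no version <= 1 -> NONE
READ b @v1: history=[(2, 0)] -> no version <= 1 -> NONE
v8: WRITE a=13  (a history now [(4, 29), (5, 11), (7, 30), (8, 13)])
READ a @v4: history=[(4, 29), (5, 11), (7, 30), (8, 13)] -> pick v4 -> 29
v9: WRITE a=12  (a history now [(4, 29), (5, 11), (7, 30), (8, 13), (9, 12)])
v10: WRITE a=19  (a history now [(4, 29), (5, 11), (7, 30), (8, 13), (9, 12), (10, 19)])
READ b @v9: history=[(2, 0)] -> pick v2 -> 0
v11: WRITE a=0  (a history now [(4, 29), (5, 11), (7, 30), (8, 13), (9, 12), (10, 19), (11, 0)])
v12: WRITE b=2  (b history now [(2, 0), (12, 2)])
READ c @v5: history=[(1, 18), (3, 3), (6, 0)] -> pick v3 -> 3
v13: WRITE b=14  (b history now [(2, 0), (12, 2), (13, 14)])
READ c @v1: history=[(1, 18), (3, 3), (6, 0)] -> pick v1 -> 18
v14: WRITE b=17  (b history now [(2, 0), (12, 2), (13, 14), (14, 17)])
READ a @v10: history=[(4, 29), (5, 11), (7, 30), (8, 13), (9, 12), (10, 19), (11, 0)] -> pick v10 -> 19
v15: WRITE a=10  (a history now [(4, 29), (5, 11), (7, 30), (8, 13), (9, 12), (10, 19), (11, 0), (15, 10)])
v16: WRITE c=3  (c history now [(1, 18), (3, 3), (6, 0), (16, 3)])
READ a @v14: history=[(4, 29), (5, 11), (7, 30), (8, 13), (9, 12), (10, 19), (11, 0), (15, 10)] -> pick v11 -> 0
v17: WRITE c=9  (c history now [(1, 18), (3, 3), (6, 0), (16, 3), (17, 9)])
READ c @v11: history=[(1, 18), (3, 3), (6, 0), (16, 3), (17, 9)] -> pick v6 -> 0
v18: WRITE a=28  (a history now [(4, 29), (5, 11), (7, 30), (8, 13), (9, 12), (10, 19), (11, 0), (15, 10), (18, 28)])
v19: WRITE c=3  (c history now [(1, 18), (3, 3), (6, 0), (16, 3), (17, 9), (19, 3)])
v20: WRITE b=3  (b history now [(2, 0), (12, 2), (13, 14), (14, 17), (20, 3)])
Read results in order: ['NONE', 'NONE', 'NONE', '29', '0', '3', '18', '19', '0', '0']
NONE count = 3

Answer: 3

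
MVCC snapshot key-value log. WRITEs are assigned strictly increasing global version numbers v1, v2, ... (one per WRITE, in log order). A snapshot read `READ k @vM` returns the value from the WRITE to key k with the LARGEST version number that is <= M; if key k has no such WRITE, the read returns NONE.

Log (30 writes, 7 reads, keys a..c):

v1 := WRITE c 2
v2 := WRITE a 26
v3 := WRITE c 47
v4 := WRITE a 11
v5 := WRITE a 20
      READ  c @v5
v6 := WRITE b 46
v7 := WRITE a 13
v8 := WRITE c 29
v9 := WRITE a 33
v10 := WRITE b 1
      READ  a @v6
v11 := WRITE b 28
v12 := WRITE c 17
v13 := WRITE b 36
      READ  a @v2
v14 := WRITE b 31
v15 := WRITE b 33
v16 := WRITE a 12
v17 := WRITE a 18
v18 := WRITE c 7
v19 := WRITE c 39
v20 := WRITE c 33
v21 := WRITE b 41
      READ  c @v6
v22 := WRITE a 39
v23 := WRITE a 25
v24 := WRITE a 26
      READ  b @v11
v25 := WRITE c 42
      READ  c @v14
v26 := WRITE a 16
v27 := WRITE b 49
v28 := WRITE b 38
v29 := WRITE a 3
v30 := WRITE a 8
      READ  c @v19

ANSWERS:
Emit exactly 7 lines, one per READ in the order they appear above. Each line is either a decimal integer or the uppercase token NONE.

Answer: 47
20
26
47
28
17
39

Derivation:
v1: WRITE c=2  (c history now [(1, 2)])
v2: WRITE a=26  (a history now [(2, 26)])
v3: WRITE c=47  (c history now [(1, 2), (3, 47)])
v4: WRITE a=11  (a history now [(2, 26), (4, 11)])
v5: WRITE a=20  (a history now [(2, 26), (4, 11), (5, 20)])
READ c @v5: history=[(1, 2), (3, 47)] -> pick v3 -> 47
v6: WRITE b=46  (b history now [(6, 46)])
v7: WRITE a=13  (a history now [(2, 26), (4, 11), (5, 20), (7, 13)])
v8: WRITE c=29  (c history now [(1, 2), (3, 47), (8, 29)])
v9: WRITE a=33  (a history now [(2, 26), (4, 11), (5, 20), (7, 13), (9, 33)])
v10: WRITE b=1  (b history now [(6, 46), (10, 1)])
READ a @v6: history=[(2, 26), (4, 11), (5, 20), (7, 13), (9, 33)] -> pick v5 -> 20
v11: WRITE b=28  (b history now [(6, 46), (10, 1), (11, 28)])
v12: WRITE c=17  (c history now [(1, 2), (3, 47), (8, 29), (12, 17)])
v13: WRITE b=36  (b history now [(6, 46), (10, 1), (11, 28), (13, 36)])
READ a @v2: history=[(2, 26), (4, 11), (5, 20), (7, 13), (9, 33)] -> pick v2 -> 26
v14: WRITE b=31  (b history now [(6, 46), (10, 1), (11, 28), (13, 36), (14, 31)])
v15: WRITE b=33  (b history now [(6, 46), (10, 1), (11, 28), (13, 36), (14, 31), (15, 33)])
v16: WRITE a=12  (a history now [(2, 26), (4, 11), (5, 20), (7, 13), (9, 33), (16, 12)])
v17: WRITE a=18  (a history now [(2, 26), (4, 11), (5, 20), (7, 13), (9, 33), (16, 12), (17, 18)])
v18: WRITE c=7  (c history now [(1, 2), (3, 47), (8, 29), (12, 17), (18, 7)])
v19: WRITE c=39  (c history now [(1, 2), (3, 47), (8, 29), (12, 17), (18, 7), (19, 39)])
v20: WRITE c=33  (c history now [(1, 2), (3, 47), (8, 29), (12, 17), (18, 7), (19, 39), (20, 33)])
v21: WRITE b=41  (b history now [(6, 46), (10, 1), (11, 28), (13, 36), (14, 31), (15, 33), (21, 41)])
READ c @v6: history=[(1, 2), (3, 47), (8, 29), (12, 17), (18, 7), (19, 39), (20, 33)] -> pick v3 -> 47
v22: WRITE a=39  (a history now [(2, 26), (4, 11), (5, 20), (7, 13), (9, 33), (16, 12), (17, 18), (22, 39)])
v23: WRITE a=25  (a history now [(2, 26), (4, 11), (5, 20), (7, 13), (9, 33), (16, 12), (17, 18), (22, 39), (23, 25)])
v24: WRITE a=26  (a history now [(2, 26), (4, 11), (5, 20), (7, 13), (9, 33), (16, 12), (17, 18), (22, 39), (23, 25), (24, 26)])
READ b @v11: history=[(6, 46), (10, 1), (11, 28), (13, 36), (14, 31), (15, 33), (21, 41)] -> pick v11 -> 28
v25: WRITE c=42  (c history now [(1, 2), (3, 47), (8, 29), (12, 17), (18, 7), (19, 39), (20, 33), (25, 42)])
READ c @v14: history=[(1, 2), (3, 47), (8, 29), (12, 17), (18, 7), (19, 39), (20, 33), (25, 42)] -> pick v12 -> 17
v26: WRITE a=16  (a history now [(2, 26), (4, 11), (5, 20), (7, 13), (9, 33), (16, 12), (17, 18), (22, 39), (23, 25), (24, 26), (26, 16)])
v27: WRITE b=49  (b history now [(6, 46), (10, 1), (11, 28), (13, 36), (14, 31), (15, 33), (21, 41), (27, 49)])
v28: WRITE b=38  (b history now [(6, 46), (10, 1), (11, 28), (13, 36), (14, 31), (15, 33), (21, 41), (27, 49), (28, 38)])
v29: WRITE a=3  (a history now [(2, 26), (4, 11), (5, 20), (7, 13), (9, 33), (16, 12), (17, 18), (22, 39), (23, 25), (24, 26), (26, 16), (29, 3)])
v30: WRITE a=8  (a history now [(2, 26), (4, 11), (5, 20), (7, 13), (9, 33), (16, 12), (17, 18), (22, 39), (23, 25), (24, 26), (26, 16), (29, 3), (30, 8)])
READ c @v19: history=[(1, 2), (3, 47), (8, 29), (12, 17), (18, 7), (19, 39), (20, 33), (25, 42)] -> pick v19 -> 39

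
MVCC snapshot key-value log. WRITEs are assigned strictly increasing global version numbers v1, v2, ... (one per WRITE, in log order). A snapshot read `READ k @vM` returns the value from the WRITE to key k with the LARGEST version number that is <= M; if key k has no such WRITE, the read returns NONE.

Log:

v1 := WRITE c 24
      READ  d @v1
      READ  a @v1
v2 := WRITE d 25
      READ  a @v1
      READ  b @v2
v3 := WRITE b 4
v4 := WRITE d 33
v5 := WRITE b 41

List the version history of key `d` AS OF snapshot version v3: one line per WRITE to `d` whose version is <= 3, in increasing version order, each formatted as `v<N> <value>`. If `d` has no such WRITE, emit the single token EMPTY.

Scan writes for key=d with version <= 3:
  v1 WRITE c 24 -> skip
  v2 WRITE d 25 -> keep
  v3 WRITE b 4 -> skip
  v4 WRITE d 33 -> drop (> snap)
  v5 WRITE b 41 -> skip
Collected: [(2, 25)]

Answer: v2 25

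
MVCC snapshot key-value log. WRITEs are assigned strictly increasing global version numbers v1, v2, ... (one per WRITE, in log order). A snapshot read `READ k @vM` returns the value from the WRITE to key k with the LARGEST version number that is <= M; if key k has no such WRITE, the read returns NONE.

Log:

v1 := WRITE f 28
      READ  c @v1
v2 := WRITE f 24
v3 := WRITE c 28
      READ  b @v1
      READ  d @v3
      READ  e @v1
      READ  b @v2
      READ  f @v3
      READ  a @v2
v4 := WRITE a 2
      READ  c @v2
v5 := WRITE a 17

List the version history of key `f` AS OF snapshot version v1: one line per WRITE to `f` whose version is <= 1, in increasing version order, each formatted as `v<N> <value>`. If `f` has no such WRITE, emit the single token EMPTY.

Scan writes for key=f with version <= 1:
  v1 WRITE f 28 -> keep
  v2 WRITE f 24 -> drop (> snap)
  v3 WRITE c 28 -> skip
  v4 WRITE a 2 -> skip
  v5 WRITE a 17 -> skip
Collected: [(1, 28)]

Answer: v1 28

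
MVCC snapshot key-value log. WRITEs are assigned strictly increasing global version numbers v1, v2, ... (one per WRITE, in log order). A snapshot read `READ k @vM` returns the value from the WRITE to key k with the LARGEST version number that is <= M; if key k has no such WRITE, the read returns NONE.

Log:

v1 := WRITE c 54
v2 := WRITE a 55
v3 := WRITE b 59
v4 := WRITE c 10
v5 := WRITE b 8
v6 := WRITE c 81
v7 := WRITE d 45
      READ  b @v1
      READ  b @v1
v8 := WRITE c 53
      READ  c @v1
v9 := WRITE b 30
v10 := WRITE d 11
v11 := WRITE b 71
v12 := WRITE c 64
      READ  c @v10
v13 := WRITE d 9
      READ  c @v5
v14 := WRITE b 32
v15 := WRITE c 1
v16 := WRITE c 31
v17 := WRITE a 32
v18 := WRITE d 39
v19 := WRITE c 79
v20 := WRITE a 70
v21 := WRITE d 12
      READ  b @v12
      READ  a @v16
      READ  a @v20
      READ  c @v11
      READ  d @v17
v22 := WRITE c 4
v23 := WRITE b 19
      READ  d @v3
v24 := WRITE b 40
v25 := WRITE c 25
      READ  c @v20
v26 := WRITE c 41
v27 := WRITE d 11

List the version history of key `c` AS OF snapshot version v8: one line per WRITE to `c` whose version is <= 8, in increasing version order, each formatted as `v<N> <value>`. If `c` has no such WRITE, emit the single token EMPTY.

Answer: v1 54
v4 10
v6 81
v8 53

Derivation:
Scan writes for key=c with version <= 8:
  v1 WRITE c 54 -> keep
  v2 WRITE a 55 -> skip
  v3 WRITE b 59 -> skip
  v4 WRITE c 10 -> keep
  v5 WRITE b 8 -> skip
  v6 WRITE c 81 -> keep
  v7 WRITE d 45 -> skip
  v8 WRITE c 53 -> keep
  v9 WRITE b 30 -> skip
  v10 WRITE d 11 -> skip
  v11 WRITE b 71 -> skip
  v12 WRITE c 64 -> drop (> snap)
  v13 WRITE d 9 -> skip
  v14 WRITE b 32 -> skip
  v15 WRITE c 1 -> drop (> snap)
  v16 WRITE c 31 -> drop (> snap)
  v17 WRITE a 32 -> skip
  v18 WRITE d 39 -> skip
  v19 WRITE c 79 -> drop (> snap)
  v20 WRITE a 70 -> skip
  v21 WRITE d 12 -> skip
  v22 WRITE c 4 -> drop (> snap)
  v23 WRITE b 19 -> skip
  v24 WRITE b 40 -> skip
  v25 WRITE c 25 -> drop (> snap)
  v26 WRITE c 41 -> drop (> snap)
  v27 WRITE d 11 -> skip
Collected: [(1, 54), (4, 10), (6, 81), (8, 53)]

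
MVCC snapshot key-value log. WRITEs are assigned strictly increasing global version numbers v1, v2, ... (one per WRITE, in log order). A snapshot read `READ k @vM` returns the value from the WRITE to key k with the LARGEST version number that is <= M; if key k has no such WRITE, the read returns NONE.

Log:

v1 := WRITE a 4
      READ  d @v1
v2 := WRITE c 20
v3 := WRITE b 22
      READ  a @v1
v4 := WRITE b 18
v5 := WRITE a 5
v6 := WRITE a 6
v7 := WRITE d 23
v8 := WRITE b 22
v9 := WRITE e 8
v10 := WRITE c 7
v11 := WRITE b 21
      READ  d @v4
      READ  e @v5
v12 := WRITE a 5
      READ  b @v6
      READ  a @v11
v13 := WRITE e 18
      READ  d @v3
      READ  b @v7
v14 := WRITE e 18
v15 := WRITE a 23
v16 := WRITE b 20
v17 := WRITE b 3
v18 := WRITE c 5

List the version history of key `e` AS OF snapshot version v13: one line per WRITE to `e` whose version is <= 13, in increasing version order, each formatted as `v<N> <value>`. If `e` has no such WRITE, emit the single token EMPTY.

Scan writes for key=e with version <= 13:
  v1 WRITE a 4 -> skip
  v2 WRITE c 20 -> skip
  v3 WRITE b 22 -> skip
  v4 WRITE b 18 -> skip
  v5 WRITE a 5 -> skip
  v6 WRITE a 6 -> skip
  v7 WRITE d 23 -> skip
  v8 WRITE b 22 -> skip
  v9 WRITE e 8 -> keep
  v10 WRITE c 7 -> skip
  v11 WRITE b 21 -> skip
  v12 WRITE a 5 -> skip
  v13 WRITE e 18 -> keep
  v14 WRITE e 18 -> drop (> snap)
  v15 WRITE a 23 -> skip
  v16 WRITE b 20 -> skip
  v17 WRITE b 3 -> skip
  v18 WRITE c 5 -> skip
Collected: [(9, 8), (13, 18)]

Answer: v9 8
v13 18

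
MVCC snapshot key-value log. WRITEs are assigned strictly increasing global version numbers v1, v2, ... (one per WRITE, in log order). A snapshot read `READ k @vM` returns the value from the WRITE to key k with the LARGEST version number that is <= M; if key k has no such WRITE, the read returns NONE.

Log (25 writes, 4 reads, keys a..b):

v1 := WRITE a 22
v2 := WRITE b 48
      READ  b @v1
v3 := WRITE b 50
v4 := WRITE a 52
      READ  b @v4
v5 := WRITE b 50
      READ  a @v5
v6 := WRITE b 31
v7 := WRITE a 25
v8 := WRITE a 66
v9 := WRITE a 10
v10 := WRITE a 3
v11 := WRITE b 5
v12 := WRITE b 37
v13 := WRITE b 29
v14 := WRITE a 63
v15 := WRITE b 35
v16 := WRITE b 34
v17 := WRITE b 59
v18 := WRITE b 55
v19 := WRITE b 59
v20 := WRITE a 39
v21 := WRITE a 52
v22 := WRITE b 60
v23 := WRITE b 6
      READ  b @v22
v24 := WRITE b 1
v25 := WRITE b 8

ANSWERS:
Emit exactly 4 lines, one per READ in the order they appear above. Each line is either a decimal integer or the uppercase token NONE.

v1: WRITE a=22  (a history now [(1, 22)])
v2: WRITE b=48  (b history now [(2, 48)])
READ b @v1: history=[(2, 48)] -> no version <= 1 -> NONE
v3: WRITE b=50  (b history now [(2, 48), (3, 50)])
v4: WRITE a=52  (a history now [(1, 22), (4, 52)])
READ b @v4: history=[(2, 48), (3, 50)] -> pick v3 -> 50
v5: WRITE b=50  (b history now [(2, 48), (3, 50), (5, 50)])
READ a @v5: history=[(1, 22), (4, 52)] -> pick v4 -> 52
v6: WRITE b=31  (b history now [(2, 48), (3, 50), (5, 50), (6, 31)])
v7: WRITE a=25  (a history now [(1, 22), (4, 52), (7, 25)])
v8: WRITE a=66  (a history now [(1, 22), (4, 52), (7, 25), (8, 66)])
v9: WRITE a=10  (a history now [(1, 22), (4, 52), (7, 25), (8, 66), (9, 10)])
v10: WRITE a=3  (a history now [(1, 22), (4, 52), (7, 25), (8, 66), (9, 10), (10, 3)])
v11: WRITE b=5  (b history now [(2, 48), (3, 50), (5, 50), (6, 31), (11, 5)])
v12: WRITE b=37  (b history now [(2, 48), (3, 50), (5, 50), (6, 31), (11, 5), (12, 37)])
v13: WRITE b=29  (b history now [(2, 48), (3, 50), (5, 50), (6, 31), (11, 5), (12, 37), (13, 29)])
v14: WRITE a=63  (a history now [(1, 22), (4, 52), (7, 25), (8, 66), (9, 10), (10, 3), (14, 63)])
v15: WRITE b=35  (b history now [(2, 48), (3, 50), (5, 50), (6, 31), (11, 5), (12, 37), (13, 29), (15, 35)])
v16: WRITE b=34  (b history now [(2, 48), (3, 50), (5, 50), (6, 31), (11, 5), (12, 37), (13, 29), (15, 35), (16, 34)])
v17: WRITE b=59  (b history now [(2, 48), (3, 50), (5, 50), (6, 31), (11, 5), (12, 37), (13, 29), (15, 35), (16, 34), (17, 59)])
v18: WRITE b=55  (b history now [(2, 48), (3, 50), (5, 50), (6, 31), (11, 5), (12, 37), (13, 29), (15, 35), (16, 34), (17, 59), (18, 55)])
v19: WRITE b=59  (b history now [(2, 48), (3, 50), (5, 50), (6, 31), (11, 5), (12, 37), (13, 29), (15, 35), (16, 34), (17, 59), (18, 55), (19, 59)])
v20: WRITE a=39  (a history now [(1, 22), (4, 52), (7, 25), (8, 66), (9, 10), (10, 3), (14, 63), (20, 39)])
v21: WRITE a=52  (a history now [(1, 22), (4, 52), (7, 25), (8, 66), (9, 10), (10, 3), (14, 63), (20, 39), (21, 52)])
v22: WRITE b=60  (b history now [(2, 48), (3, 50), (5, 50), (6, 31), (11, 5), (12, 37), (13, 29), (15, 35), (16, 34), (17, 59), (18, 55), (19, 59), (22, 60)])
v23: WRITE b=6  (b history now [(2, 48), (3, 50), (5, 50), (6, 31), (11, 5), (12, 37), (13, 29), (15, 35), (16, 34), (17, 59), (18, 55), (19, 59), (22, 60), (23, 6)])
READ b @v22: history=[(2, 48), (3, 50), (5, 50), (6, 31), (11, 5), (12, 37), (13, 29), (15, 35), (16, 34), (17, 59), (18, 55), (19, 59), (22, 60), (23, 6)] -> pick v22 -> 60
v24: WRITE b=1  (b history now [(2, 48), (3, 50), (5, 50), (6, 31), (11, 5), (12, 37), (13, 29), (15, 35), (16, 34), (17, 59), (18, 55), (19, 59), (22, 60), (23, 6), (24, 1)])
v25: WRITE b=8  (b history now [(2, 48), (3, 50), (5, 50), (6, 31), (11, 5), (12, 37), (13, 29), (15, 35), (16, 34), (17, 59), (18, 55), (19, 59), (22, 60), (23, 6), (24, 1), (25, 8)])

Answer: NONE
50
52
60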